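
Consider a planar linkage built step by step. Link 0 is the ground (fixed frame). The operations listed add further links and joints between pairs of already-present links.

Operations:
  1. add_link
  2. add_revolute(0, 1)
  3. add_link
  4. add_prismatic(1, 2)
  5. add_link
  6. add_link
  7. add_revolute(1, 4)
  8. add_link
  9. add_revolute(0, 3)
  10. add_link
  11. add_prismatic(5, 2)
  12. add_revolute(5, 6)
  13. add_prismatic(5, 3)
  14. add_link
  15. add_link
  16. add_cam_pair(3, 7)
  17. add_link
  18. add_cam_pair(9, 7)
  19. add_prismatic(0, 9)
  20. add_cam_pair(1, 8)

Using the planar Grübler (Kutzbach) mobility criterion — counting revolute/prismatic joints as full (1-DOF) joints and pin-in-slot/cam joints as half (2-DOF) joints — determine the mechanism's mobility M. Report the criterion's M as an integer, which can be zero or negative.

[1;0;0] (link 0 is ground)
L+ [2;0;0]
R(0,1)∈J1 [2;1;0]
L+ [3;1;0]
P(1,2)∈J1 [3;2;0]
L+ [4;2;0]
L+ [5;2;0]
R(1,4)∈J1 [5;3;0]
L+ [6;3;0]
R(0,3)∈J1 [6;4;0]
L+ [7;4;0]
P(5,2)∈J1 [7;5;0]
R(5,6)∈J1 [7;6;0]
P(5,3)∈J1 [7;7;0]
L+ [8;7;0]
L+ [9;7;0]
C(3,7)∈J2 [9;7;1]
L+ [10;7;1]
C(9,7)∈J2 [10;7;2]
P(0,9)∈J1 [10;8;2]
C(1,8)∈J2 [10;8;3]
mobility = 27 − 16 − 3 = 8

M = 8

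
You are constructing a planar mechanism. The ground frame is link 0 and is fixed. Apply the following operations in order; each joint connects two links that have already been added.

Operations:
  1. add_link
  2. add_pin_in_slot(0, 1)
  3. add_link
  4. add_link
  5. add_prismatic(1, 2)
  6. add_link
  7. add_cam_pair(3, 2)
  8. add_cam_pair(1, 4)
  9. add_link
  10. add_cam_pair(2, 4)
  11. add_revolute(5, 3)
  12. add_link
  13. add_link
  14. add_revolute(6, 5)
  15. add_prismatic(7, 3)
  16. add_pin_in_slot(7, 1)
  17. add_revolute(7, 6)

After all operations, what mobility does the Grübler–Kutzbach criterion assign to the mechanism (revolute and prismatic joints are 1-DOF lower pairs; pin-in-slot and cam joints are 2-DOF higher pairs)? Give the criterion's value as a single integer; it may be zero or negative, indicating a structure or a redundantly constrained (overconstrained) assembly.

M = 6

link 0 = ground. State L|J1|J2 = 1|0|0
+link1  2|0|0
PS(0,1) f=2→J2  2|0|1
+link2  3|0|1
+link3  4|0|1
P(1,2) f=1→J1  4|1|1
+link4  5|1|1
C(3,2) f=2→J2  5|1|2
C(1,4) f=2→J2  5|1|3
+link5  6|1|3
C(2,4) f=2→J2  6|1|4
R(5,3) f=1→J1  6|2|4
+link6  7|2|4
+link7  8|2|4
R(6,5) f=1→J1  8|3|4
P(7,3) f=1→J1  8|4|4
PS(7,1) f=2→J2  8|4|5
R(7,6) f=1→J1  8|5|5
M = 3(8−1)−2·5−5 = 21−10−5 = 6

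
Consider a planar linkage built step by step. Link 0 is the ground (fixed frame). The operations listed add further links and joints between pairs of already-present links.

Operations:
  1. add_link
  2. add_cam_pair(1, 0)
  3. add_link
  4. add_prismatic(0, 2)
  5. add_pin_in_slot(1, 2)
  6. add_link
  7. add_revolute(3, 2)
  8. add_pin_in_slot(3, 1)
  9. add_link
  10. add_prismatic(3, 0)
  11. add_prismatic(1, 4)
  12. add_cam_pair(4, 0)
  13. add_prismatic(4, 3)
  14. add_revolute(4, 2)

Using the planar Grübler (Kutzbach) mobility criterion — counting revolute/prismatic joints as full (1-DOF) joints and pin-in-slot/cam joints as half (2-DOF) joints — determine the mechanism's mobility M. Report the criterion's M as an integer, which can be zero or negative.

M = -4

link 0 = ground. State L|J1|J2 = 1|0|0
+link1  2|0|0
C(1,0) f=2→J2  2|0|1
+link2  3|0|1
P(0,2) f=1→J1  3|1|1
PS(1,2) f=2→J2  3|1|2
+link3  4|1|2
R(3,2) f=1→J1  4|2|2
PS(3,1) f=2→J2  4|2|3
+link4  5|2|3
P(3,0) f=1→J1  5|3|3
P(1,4) f=1→J1  5|4|3
C(4,0) f=2→J2  5|4|4
P(4,3) f=1→J1  5|5|4
R(4,2) f=1→J1  5|6|4
M = 3(5−1)−2·6−4 = 12−12−4 = -4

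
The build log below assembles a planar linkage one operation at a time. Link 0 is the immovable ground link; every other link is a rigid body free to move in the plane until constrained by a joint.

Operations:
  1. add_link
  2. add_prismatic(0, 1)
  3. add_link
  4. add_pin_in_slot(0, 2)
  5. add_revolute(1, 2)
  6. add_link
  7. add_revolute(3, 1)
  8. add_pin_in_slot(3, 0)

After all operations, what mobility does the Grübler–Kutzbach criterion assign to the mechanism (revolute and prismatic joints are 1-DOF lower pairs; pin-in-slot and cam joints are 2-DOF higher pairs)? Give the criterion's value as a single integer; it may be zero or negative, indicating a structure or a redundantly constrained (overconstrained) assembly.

M = 1

(L,J1,J2)=(1,0,0); link0 fixed
link1: (2,0,0)
P 0-1 [J1]: (2,1,0)
link2: (3,1,0)
PS 0-2 [J2]: (3,1,1)
R 1-2 [J1]: (3,2,1)
link3: (4,2,1)
R 3-1 [J1]: (4,3,1)
PS 3-0 [J2]: (4,3,2)
Grübler: 3·3 − 2·3 − 2 = 1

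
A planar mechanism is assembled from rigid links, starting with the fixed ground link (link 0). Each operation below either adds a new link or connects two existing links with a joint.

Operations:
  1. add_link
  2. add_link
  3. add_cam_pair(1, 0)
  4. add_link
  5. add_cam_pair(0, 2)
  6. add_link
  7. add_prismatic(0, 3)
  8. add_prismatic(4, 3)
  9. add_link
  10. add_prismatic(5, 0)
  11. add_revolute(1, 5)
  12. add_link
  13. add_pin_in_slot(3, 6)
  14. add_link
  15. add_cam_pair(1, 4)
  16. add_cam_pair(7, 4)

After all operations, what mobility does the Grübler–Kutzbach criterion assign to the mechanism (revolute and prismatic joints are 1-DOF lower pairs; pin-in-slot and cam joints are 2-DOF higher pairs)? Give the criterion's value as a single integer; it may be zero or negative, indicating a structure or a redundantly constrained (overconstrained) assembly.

link 0 = ground. State L|J1|J2 = 1|0|0
+link1  2|0|0
+link2  3|0|0
C(1,0) f=2→J2  3|0|1
+link3  4|0|1
C(0,2) f=2→J2  4|0|2
+link4  5|0|2
P(0,3) f=1→J1  5|1|2
P(4,3) f=1→J1  5|2|2
+link5  6|2|2
P(5,0) f=1→J1  6|3|2
R(1,5) f=1→J1  6|4|2
+link6  7|4|2
PS(3,6) f=2→J2  7|4|3
+link7  8|4|3
C(1,4) f=2→J2  8|4|4
C(7,4) f=2→J2  8|4|5
M = 3(8−1)−2·4−5 = 21−8−5 = 8

M = 8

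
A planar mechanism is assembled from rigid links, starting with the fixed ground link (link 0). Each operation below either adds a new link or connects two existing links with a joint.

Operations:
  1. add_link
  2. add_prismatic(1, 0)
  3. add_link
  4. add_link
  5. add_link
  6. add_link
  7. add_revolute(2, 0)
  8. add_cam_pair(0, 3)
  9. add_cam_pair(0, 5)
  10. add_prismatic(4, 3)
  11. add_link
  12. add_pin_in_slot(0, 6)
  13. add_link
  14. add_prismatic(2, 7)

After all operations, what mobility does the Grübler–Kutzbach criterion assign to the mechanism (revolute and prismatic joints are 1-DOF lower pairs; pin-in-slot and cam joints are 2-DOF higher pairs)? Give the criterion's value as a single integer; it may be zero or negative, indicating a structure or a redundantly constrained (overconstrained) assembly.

M = 10

ground; <1,0,0>
#1 <2,0,0>
P:1↔0 J1 <2,1,0>
#2 <3,1,0>
#3 <4,1,0>
#4 <5,1,0>
#5 <6,1,0>
R:2↔0 J1 <6,2,0>
C:0↔3 J2 <6,2,1>
C:0↔5 J2 <6,2,2>
P:4↔3 J1 <6,3,2>
#6 <7,3,2>
PS:0↔6 J2 <7,3,3>
#7 <8,3,3>
P:2↔7 J1 <8,4,3>
3×7 − 2×4 − 1×3 = 10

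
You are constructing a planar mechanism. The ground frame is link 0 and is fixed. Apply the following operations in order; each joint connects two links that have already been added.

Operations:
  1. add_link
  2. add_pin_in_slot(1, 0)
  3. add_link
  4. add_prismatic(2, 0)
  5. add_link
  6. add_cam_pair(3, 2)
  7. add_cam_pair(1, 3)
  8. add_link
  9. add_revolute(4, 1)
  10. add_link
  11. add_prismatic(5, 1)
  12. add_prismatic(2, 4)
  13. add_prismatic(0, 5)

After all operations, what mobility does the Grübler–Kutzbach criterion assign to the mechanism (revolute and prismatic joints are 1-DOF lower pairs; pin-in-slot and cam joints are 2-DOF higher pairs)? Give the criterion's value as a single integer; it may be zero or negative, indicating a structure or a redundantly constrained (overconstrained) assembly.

ground; <1,0,0>
#1 <2,0,0>
PS:1↔0 J2 <2,0,1>
#2 <3,0,1>
P:2↔0 J1 <3,1,1>
#3 <4,1,1>
C:3↔2 J2 <4,1,2>
C:1↔3 J2 <4,1,3>
#4 <5,1,3>
R:4↔1 J1 <5,2,3>
#5 <6,2,3>
P:5↔1 J1 <6,3,3>
P:2↔4 J1 <6,4,3>
P:0↔5 J1 <6,5,3>
3×5 − 2×5 − 1×3 = 2

M = 2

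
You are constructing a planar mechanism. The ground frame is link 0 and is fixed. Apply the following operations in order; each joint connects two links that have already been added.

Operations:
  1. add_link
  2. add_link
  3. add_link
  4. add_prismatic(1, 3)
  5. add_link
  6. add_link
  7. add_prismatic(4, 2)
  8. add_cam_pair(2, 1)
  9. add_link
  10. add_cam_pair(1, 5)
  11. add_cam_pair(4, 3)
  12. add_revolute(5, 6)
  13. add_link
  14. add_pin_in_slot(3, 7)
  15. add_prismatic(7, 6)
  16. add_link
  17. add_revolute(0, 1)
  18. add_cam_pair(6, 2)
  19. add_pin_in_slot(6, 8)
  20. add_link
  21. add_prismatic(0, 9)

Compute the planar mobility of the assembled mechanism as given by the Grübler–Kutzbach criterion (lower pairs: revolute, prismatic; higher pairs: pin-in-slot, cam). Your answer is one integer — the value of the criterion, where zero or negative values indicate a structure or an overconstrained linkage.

link 0 = ground. State L|J1|J2 = 1|0|0
+link1  2|0|0
+link2  3|0|0
+link3  4|0|0
P(1,3) f=1→J1  4|1|0
+link4  5|1|0
+link5  6|1|0
P(4,2) f=1→J1  6|2|0
C(2,1) f=2→J2  6|2|1
+link6  7|2|1
C(1,5) f=2→J2  7|2|2
C(4,3) f=2→J2  7|2|3
R(5,6) f=1→J1  7|3|3
+link7  8|3|3
PS(3,7) f=2→J2  8|3|4
P(7,6) f=1→J1  8|4|4
+link8  9|4|4
R(0,1) f=1→J1  9|5|4
C(6,2) f=2→J2  9|5|5
PS(6,8) f=2→J2  9|5|6
+link9  10|5|6
P(0,9) f=1→J1  10|6|6
M = 3(10−1)−2·6−6 = 27−12−6 = 9

M = 9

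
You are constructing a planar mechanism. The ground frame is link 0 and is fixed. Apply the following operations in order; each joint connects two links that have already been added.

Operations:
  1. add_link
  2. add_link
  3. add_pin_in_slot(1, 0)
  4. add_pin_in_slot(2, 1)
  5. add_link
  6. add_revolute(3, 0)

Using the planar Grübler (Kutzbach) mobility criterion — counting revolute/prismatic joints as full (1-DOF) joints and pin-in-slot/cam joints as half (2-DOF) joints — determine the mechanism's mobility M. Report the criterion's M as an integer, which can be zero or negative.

M = 5

[1;0;0] (link 0 is ground)
L+ [2;0;0]
L+ [3;0;0]
PS(1,0)∈J2 [3;0;1]
PS(2,1)∈J2 [3;0;2]
L+ [4;0;2]
R(3,0)∈J1 [4;1;2]
mobility = 9 − 2 − 2 = 5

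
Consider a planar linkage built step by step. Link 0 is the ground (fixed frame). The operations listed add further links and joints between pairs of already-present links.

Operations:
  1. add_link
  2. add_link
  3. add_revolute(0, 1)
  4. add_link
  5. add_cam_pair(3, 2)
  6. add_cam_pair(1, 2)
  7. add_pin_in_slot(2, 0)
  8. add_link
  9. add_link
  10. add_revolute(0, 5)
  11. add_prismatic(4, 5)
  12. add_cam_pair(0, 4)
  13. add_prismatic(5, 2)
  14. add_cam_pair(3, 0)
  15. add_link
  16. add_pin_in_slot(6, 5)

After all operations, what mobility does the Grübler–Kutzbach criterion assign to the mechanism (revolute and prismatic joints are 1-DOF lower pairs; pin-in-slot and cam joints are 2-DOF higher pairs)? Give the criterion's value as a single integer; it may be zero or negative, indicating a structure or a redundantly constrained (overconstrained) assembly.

link 0 = ground. State L|J1|J2 = 1|0|0
+link1  2|0|0
+link2  3|0|0
R(0,1) f=1→J1  3|1|0
+link3  4|1|0
C(3,2) f=2→J2  4|1|1
C(1,2) f=2→J2  4|1|2
PS(2,0) f=2→J2  4|1|3
+link4  5|1|3
+link5  6|1|3
R(0,5) f=1→J1  6|2|3
P(4,5) f=1→J1  6|3|3
C(0,4) f=2→J2  6|3|4
P(5,2) f=1→J1  6|4|4
C(3,0) f=2→J2  6|4|5
+link6  7|4|5
PS(6,5) f=2→J2  7|4|6
M = 3(7−1)−2·4−6 = 18−8−6 = 4

M = 4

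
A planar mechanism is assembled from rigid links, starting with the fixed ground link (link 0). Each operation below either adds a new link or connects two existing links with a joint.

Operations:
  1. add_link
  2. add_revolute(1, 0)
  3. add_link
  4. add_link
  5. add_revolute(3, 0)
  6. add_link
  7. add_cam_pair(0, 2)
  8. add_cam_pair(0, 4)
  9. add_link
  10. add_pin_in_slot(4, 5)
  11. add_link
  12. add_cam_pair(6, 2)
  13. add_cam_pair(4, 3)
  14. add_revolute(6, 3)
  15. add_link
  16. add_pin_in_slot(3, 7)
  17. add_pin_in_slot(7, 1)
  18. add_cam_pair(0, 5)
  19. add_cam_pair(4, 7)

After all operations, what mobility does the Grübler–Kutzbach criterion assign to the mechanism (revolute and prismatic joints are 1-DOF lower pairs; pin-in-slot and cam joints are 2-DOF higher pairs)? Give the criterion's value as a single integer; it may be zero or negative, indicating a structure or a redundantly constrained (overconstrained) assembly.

M = 6

[1;0;0] (link 0 is ground)
L+ [2;0;0]
R(1,0)∈J1 [2;1;0]
L+ [3;1;0]
L+ [4;1;0]
R(3,0)∈J1 [4;2;0]
L+ [5;2;0]
C(0,2)∈J2 [5;2;1]
C(0,4)∈J2 [5;2;2]
L+ [6;2;2]
PS(4,5)∈J2 [6;2;3]
L+ [7;2;3]
C(6,2)∈J2 [7;2;4]
C(4,3)∈J2 [7;2;5]
R(6,3)∈J1 [7;3;5]
L+ [8;3;5]
PS(3,7)∈J2 [8;3;6]
PS(7,1)∈J2 [8;3;7]
C(0,5)∈J2 [8;3;8]
C(4,7)∈J2 [8;3;9]
mobility = 21 − 6 − 9 = 6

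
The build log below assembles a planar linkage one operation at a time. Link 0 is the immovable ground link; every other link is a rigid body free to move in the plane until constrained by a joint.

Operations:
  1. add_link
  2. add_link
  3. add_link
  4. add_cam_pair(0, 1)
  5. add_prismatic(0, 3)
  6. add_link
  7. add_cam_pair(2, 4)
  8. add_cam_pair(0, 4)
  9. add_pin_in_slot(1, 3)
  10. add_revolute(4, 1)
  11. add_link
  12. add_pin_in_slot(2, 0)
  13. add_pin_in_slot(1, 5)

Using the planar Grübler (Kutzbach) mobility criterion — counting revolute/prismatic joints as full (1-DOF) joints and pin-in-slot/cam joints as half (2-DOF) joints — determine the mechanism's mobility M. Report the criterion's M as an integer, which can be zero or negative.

[1;0;0] (link 0 is ground)
L+ [2;0;0]
L+ [3;0;0]
L+ [4;0;0]
C(0,1)∈J2 [4;0;1]
P(0,3)∈J1 [4;1;1]
L+ [5;1;1]
C(2,4)∈J2 [5;1;2]
C(0,4)∈J2 [5;1;3]
PS(1,3)∈J2 [5;1;4]
R(4,1)∈J1 [5;2;4]
L+ [6;2;4]
PS(2,0)∈J2 [6;2;5]
PS(1,5)∈J2 [6;2;6]
mobility = 15 − 4 − 6 = 5

M = 5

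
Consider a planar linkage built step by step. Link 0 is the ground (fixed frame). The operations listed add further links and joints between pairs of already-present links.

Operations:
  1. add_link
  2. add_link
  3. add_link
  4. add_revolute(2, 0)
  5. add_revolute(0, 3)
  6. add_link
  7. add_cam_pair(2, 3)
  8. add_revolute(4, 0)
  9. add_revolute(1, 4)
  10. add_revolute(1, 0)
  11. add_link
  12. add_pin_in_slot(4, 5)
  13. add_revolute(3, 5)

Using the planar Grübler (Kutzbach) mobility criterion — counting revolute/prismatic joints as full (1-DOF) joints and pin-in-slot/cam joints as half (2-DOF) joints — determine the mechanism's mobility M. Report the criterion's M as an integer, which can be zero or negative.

link 0 = ground. State L|J1|J2 = 1|0|0
+link1  2|0|0
+link2  3|0|0
+link3  4|0|0
R(2,0) f=1→J1  4|1|0
R(0,3) f=1→J1  4|2|0
+link4  5|2|0
C(2,3) f=2→J2  5|2|1
R(4,0) f=1→J1  5|3|1
R(1,4) f=1→J1  5|4|1
R(1,0) f=1→J1  5|5|1
+link5  6|5|1
PS(4,5) f=2→J2  6|5|2
R(3,5) f=1→J1  6|6|2
M = 3(6−1)−2·6−2 = 15−12−2 = 1

M = 1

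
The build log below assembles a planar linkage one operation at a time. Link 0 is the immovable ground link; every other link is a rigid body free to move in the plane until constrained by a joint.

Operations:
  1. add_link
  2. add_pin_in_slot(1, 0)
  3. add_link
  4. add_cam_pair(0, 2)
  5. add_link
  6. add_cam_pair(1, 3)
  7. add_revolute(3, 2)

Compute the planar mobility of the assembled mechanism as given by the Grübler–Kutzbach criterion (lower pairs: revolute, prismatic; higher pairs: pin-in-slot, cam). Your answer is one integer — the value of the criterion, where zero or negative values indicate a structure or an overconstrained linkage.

[1;0;0] (link 0 is ground)
L+ [2;0;0]
PS(1,0)∈J2 [2;0;1]
L+ [3;0;1]
C(0,2)∈J2 [3;0;2]
L+ [4;0;2]
C(1,3)∈J2 [4;0;3]
R(3,2)∈J1 [4;1;3]
mobility = 9 − 2 − 3 = 4

M = 4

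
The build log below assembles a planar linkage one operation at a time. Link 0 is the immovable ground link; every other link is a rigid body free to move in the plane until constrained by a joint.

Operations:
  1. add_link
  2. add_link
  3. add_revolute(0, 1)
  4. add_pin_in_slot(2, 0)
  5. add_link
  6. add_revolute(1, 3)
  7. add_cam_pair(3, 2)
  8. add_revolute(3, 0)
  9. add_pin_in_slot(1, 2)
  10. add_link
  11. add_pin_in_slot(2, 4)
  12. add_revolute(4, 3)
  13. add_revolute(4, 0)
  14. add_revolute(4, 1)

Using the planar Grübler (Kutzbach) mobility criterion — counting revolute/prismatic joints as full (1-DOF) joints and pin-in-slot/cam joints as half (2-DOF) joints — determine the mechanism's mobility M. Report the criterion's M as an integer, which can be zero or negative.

ground; <1,0,0>
#1 <2,0,0>
#2 <3,0,0>
R:0↔1 J1 <3,1,0>
PS:2↔0 J2 <3,1,1>
#3 <4,1,1>
R:1↔3 J1 <4,2,1>
C:3↔2 J2 <4,2,2>
R:3↔0 J1 <4,3,2>
PS:1↔2 J2 <4,3,3>
#4 <5,3,3>
PS:2↔4 J2 <5,3,4>
R:4↔3 J1 <5,4,4>
R:4↔0 J1 <5,5,4>
R:4↔1 J1 <5,6,4>
3×4 − 2×6 − 1×4 = -4

M = -4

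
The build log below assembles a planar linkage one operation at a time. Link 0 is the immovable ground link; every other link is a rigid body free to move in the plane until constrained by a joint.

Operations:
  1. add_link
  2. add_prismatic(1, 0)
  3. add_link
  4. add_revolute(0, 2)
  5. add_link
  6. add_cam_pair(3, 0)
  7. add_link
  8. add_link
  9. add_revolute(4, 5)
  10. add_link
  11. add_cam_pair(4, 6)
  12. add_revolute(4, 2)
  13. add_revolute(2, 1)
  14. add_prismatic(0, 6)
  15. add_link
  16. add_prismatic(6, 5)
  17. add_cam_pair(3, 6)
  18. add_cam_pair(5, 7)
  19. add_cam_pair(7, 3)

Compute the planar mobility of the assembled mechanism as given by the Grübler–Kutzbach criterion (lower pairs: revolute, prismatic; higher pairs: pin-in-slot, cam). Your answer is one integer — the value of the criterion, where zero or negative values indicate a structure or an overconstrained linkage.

(L,J1,J2)=(1,0,0); link0 fixed
link1: (2,0,0)
P 1-0 [J1]: (2,1,0)
link2: (3,1,0)
R 0-2 [J1]: (3,2,0)
link3: (4,2,0)
C 3-0 [J2]: (4,2,1)
link4: (5,2,1)
link5: (6,2,1)
R 4-5 [J1]: (6,3,1)
link6: (7,3,1)
C 4-6 [J2]: (7,3,2)
R 4-2 [J1]: (7,4,2)
R 2-1 [J1]: (7,5,2)
P 0-6 [J1]: (7,6,2)
link7: (8,6,2)
P 6-5 [J1]: (8,7,2)
C 3-6 [J2]: (8,7,3)
C 5-7 [J2]: (8,7,4)
C 7-3 [J2]: (8,7,5)
Grübler: 3·7 − 2·7 − 5 = 2

M = 2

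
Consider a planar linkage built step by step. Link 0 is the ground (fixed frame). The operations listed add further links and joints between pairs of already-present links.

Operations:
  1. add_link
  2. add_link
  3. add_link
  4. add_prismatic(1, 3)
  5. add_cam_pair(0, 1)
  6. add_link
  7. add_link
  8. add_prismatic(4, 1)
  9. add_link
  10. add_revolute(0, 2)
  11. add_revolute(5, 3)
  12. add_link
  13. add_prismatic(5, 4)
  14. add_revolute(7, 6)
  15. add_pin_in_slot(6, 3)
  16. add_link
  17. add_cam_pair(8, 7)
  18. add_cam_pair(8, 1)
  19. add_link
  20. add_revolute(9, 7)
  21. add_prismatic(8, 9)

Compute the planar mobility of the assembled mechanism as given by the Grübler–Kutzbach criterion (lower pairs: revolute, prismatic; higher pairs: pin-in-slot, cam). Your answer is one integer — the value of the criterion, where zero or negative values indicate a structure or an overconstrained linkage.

(L,J1,J2)=(1,0,0); link0 fixed
link1: (2,0,0)
link2: (3,0,0)
link3: (4,0,0)
P 1-3 [J1]: (4,1,0)
C 0-1 [J2]: (4,1,1)
link4: (5,1,1)
link5: (6,1,1)
P 4-1 [J1]: (6,2,1)
link6: (7,2,1)
R 0-2 [J1]: (7,3,1)
R 5-3 [J1]: (7,4,1)
link7: (8,4,1)
P 5-4 [J1]: (8,5,1)
R 7-6 [J1]: (8,6,1)
PS 6-3 [J2]: (8,6,2)
link8: (9,6,2)
C 8-7 [J2]: (9,6,3)
C 8-1 [J2]: (9,6,4)
link9: (10,6,4)
R 9-7 [J1]: (10,7,4)
P 8-9 [J1]: (10,8,4)
Grübler: 3·9 − 2·8 − 4 = 7

M = 7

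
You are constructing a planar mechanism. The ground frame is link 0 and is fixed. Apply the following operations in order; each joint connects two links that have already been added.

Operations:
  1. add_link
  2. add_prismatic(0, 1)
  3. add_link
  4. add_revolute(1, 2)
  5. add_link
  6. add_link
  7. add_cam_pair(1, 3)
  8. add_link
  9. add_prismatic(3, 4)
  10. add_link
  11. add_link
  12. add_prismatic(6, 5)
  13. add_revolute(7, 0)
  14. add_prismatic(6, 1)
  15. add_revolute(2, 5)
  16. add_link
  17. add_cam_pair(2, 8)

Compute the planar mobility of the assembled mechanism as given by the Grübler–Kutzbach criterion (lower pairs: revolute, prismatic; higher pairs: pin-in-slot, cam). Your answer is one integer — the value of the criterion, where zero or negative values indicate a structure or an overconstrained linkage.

M = 8

(L,J1,J2)=(1,0,0); link0 fixed
link1: (2,0,0)
P 0-1 [J1]: (2,1,0)
link2: (3,1,0)
R 1-2 [J1]: (3,2,0)
link3: (4,2,0)
link4: (5,2,0)
C 1-3 [J2]: (5,2,1)
link5: (6,2,1)
P 3-4 [J1]: (6,3,1)
link6: (7,3,1)
link7: (8,3,1)
P 6-5 [J1]: (8,4,1)
R 7-0 [J1]: (8,5,1)
P 6-1 [J1]: (8,6,1)
R 2-5 [J1]: (8,7,1)
link8: (9,7,1)
C 2-8 [J2]: (9,7,2)
Grübler: 3·8 − 2·7 − 2 = 8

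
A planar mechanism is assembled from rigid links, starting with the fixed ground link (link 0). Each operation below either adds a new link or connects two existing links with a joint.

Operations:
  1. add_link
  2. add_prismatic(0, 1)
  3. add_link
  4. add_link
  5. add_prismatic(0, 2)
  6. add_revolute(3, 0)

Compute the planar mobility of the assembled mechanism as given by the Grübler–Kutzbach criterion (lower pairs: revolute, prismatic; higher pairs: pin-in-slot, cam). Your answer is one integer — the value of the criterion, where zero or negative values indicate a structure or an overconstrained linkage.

L=1 J1=0 J2=0
add link → L=2 J1=0 J2=0
P@0,1 dof=1 J1 → L=2 J1=1 J2=0
add link → L=3 J1=1 J2=0
add link → L=4 J1=1 J2=0
P@0,2 dof=1 J1 → L=4 J1=2 J2=0
R@3,0 dof=1 J1 → L=4 J1=3 J2=0
M=3(L−1)−2J1−J2=3·3−2·3−0=3

M = 3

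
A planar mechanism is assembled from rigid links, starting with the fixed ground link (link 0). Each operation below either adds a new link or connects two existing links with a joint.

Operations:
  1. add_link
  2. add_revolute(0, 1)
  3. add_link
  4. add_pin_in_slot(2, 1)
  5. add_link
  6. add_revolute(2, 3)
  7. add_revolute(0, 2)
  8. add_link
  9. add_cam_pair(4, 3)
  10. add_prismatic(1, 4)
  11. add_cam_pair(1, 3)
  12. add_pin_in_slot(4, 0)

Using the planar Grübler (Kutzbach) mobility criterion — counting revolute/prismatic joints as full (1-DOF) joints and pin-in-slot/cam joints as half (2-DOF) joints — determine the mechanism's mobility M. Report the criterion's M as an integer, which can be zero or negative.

(L,J1,J2)=(1,0,0); link0 fixed
link1: (2,0,0)
R 0-1 [J1]: (2,1,0)
link2: (3,1,0)
PS 2-1 [J2]: (3,1,1)
link3: (4,1,1)
R 2-3 [J1]: (4,2,1)
R 0-2 [J1]: (4,3,1)
link4: (5,3,1)
C 4-3 [J2]: (5,3,2)
P 1-4 [J1]: (5,4,2)
C 1-3 [J2]: (5,4,3)
PS 4-0 [J2]: (5,4,4)
Grübler: 3·4 − 2·4 − 4 = 0

M = 0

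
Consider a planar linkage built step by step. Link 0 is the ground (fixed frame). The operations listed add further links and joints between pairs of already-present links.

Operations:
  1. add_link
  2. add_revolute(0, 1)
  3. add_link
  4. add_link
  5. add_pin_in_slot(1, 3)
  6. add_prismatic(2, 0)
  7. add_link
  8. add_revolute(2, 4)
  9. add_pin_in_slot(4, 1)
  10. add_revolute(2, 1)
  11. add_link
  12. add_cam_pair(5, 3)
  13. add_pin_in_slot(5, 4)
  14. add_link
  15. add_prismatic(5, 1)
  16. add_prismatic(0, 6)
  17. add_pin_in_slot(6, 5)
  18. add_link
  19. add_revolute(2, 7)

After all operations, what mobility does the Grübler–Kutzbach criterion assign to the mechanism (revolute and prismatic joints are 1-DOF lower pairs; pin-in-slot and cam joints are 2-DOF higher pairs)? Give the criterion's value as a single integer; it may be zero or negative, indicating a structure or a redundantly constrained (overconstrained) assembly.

link 0 = ground. State L|J1|J2 = 1|0|0
+link1  2|0|0
R(0,1) f=1→J1  2|1|0
+link2  3|1|0
+link3  4|1|0
PS(1,3) f=2→J2  4|1|1
P(2,0) f=1→J1  4|2|1
+link4  5|2|1
R(2,4) f=1→J1  5|3|1
PS(4,1) f=2→J2  5|3|2
R(2,1) f=1→J1  5|4|2
+link5  6|4|2
C(5,3) f=2→J2  6|4|3
PS(5,4) f=2→J2  6|4|4
+link6  7|4|4
P(5,1) f=1→J1  7|5|4
P(0,6) f=1→J1  7|6|4
PS(6,5) f=2→J2  7|6|5
+link7  8|6|5
R(2,7) f=1→J1  8|7|5
M = 3(8−1)−2·7−5 = 21−14−5 = 2

M = 2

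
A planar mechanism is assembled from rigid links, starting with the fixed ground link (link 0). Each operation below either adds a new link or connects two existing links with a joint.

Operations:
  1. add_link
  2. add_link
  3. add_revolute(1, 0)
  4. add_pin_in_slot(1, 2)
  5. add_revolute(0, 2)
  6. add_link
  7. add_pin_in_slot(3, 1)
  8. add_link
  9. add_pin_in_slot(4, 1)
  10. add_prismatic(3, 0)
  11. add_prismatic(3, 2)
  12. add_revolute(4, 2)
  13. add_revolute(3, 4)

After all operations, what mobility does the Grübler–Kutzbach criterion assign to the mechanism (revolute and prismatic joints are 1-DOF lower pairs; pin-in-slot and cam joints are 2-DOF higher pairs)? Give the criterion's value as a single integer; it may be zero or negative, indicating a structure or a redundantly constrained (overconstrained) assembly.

(L,J1,J2)=(1,0,0); link0 fixed
link1: (2,0,0)
link2: (3,0,0)
R 1-0 [J1]: (3,1,0)
PS 1-2 [J2]: (3,1,1)
R 0-2 [J1]: (3,2,1)
link3: (4,2,1)
PS 3-1 [J2]: (4,2,2)
link4: (5,2,2)
PS 4-1 [J2]: (5,2,3)
P 3-0 [J1]: (5,3,3)
P 3-2 [J1]: (5,4,3)
R 4-2 [J1]: (5,5,3)
R 3-4 [J1]: (5,6,3)
Grübler: 3·4 − 2·6 − 3 = -3

M = -3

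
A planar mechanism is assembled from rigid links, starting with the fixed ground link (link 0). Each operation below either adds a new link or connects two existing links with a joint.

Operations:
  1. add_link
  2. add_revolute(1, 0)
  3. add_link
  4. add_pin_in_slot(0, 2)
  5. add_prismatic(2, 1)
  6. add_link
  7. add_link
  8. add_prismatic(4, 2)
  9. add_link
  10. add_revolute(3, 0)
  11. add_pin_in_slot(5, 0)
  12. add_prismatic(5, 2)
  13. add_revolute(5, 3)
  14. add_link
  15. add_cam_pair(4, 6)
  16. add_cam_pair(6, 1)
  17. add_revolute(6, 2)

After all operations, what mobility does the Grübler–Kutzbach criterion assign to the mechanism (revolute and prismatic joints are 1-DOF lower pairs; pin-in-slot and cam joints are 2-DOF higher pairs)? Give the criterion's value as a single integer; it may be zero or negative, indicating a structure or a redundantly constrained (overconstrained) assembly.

ground; <1,0,0>
#1 <2,0,0>
R:1↔0 J1 <2,1,0>
#2 <3,1,0>
PS:0↔2 J2 <3,1,1>
P:2↔1 J1 <3,2,1>
#3 <4,2,1>
#4 <5,2,1>
P:4↔2 J1 <5,3,1>
#5 <6,3,1>
R:3↔0 J1 <6,4,1>
PS:5↔0 J2 <6,4,2>
P:5↔2 J1 <6,5,2>
R:5↔3 J1 <6,6,2>
#6 <7,6,2>
C:4↔6 J2 <7,6,3>
C:6↔1 J2 <7,6,4>
R:6↔2 J1 <7,7,4>
3×6 − 2×7 − 1×4 = 0

M = 0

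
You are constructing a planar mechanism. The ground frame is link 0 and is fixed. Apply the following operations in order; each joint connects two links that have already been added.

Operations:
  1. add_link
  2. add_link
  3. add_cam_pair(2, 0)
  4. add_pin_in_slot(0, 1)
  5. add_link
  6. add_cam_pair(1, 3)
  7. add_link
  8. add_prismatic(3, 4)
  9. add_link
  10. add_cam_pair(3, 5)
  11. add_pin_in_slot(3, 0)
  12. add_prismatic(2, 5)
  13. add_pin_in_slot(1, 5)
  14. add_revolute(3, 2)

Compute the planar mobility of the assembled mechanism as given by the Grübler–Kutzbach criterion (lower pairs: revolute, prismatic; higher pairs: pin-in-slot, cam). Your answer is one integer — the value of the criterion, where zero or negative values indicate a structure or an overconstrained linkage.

[1;0;0] (link 0 is ground)
L+ [2;0;0]
L+ [3;0;0]
C(2,0)∈J2 [3;0;1]
PS(0,1)∈J2 [3;0;2]
L+ [4;0;2]
C(1,3)∈J2 [4;0;3]
L+ [5;0;3]
P(3,4)∈J1 [5;1;3]
L+ [6;1;3]
C(3,5)∈J2 [6;1;4]
PS(3,0)∈J2 [6;1;5]
P(2,5)∈J1 [6;2;5]
PS(1,5)∈J2 [6;2;6]
R(3,2)∈J1 [6;3;6]
mobility = 15 − 6 − 6 = 3

M = 3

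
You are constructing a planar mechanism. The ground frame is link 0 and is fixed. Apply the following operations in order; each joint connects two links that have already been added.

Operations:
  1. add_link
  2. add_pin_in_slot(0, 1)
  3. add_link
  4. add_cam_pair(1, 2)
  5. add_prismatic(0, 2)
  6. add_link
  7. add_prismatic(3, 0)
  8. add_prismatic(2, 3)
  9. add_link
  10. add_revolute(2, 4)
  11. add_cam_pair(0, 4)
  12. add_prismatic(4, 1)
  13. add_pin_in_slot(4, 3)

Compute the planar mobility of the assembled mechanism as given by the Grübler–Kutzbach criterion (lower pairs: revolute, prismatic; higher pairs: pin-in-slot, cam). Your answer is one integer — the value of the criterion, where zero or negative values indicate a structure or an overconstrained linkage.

(L,J1,J2)=(1,0,0); link0 fixed
link1: (2,0,0)
PS 0-1 [J2]: (2,0,1)
link2: (3,0,1)
C 1-2 [J2]: (3,0,2)
P 0-2 [J1]: (3,1,2)
link3: (4,1,2)
P 3-0 [J1]: (4,2,2)
P 2-3 [J1]: (4,3,2)
link4: (5,3,2)
R 2-4 [J1]: (5,4,2)
C 0-4 [J2]: (5,4,3)
P 4-1 [J1]: (5,5,3)
PS 4-3 [J2]: (5,5,4)
Grübler: 3·4 − 2·5 − 4 = -2

M = -2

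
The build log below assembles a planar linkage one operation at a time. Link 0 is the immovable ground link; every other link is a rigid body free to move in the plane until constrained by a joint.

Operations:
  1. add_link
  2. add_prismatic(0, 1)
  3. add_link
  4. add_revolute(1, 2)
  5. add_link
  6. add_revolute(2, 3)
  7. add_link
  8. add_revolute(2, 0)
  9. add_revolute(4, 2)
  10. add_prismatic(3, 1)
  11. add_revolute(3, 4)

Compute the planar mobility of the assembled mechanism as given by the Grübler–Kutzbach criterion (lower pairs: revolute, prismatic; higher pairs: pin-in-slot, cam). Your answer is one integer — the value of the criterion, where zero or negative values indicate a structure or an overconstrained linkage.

(L,J1,J2)=(1,0,0); link0 fixed
link1: (2,0,0)
P 0-1 [J1]: (2,1,0)
link2: (3,1,0)
R 1-2 [J1]: (3,2,0)
link3: (4,2,0)
R 2-3 [J1]: (4,3,0)
link4: (5,3,0)
R 2-0 [J1]: (5,4,0)
R 4-2 [J1]: (5,5,0)
P 3-1 [J1]: (5,6,0)
R 3-4 [J1]: (5,7,0)
Grübler: 3·4 − 2·7 − 0 = -2

M = -2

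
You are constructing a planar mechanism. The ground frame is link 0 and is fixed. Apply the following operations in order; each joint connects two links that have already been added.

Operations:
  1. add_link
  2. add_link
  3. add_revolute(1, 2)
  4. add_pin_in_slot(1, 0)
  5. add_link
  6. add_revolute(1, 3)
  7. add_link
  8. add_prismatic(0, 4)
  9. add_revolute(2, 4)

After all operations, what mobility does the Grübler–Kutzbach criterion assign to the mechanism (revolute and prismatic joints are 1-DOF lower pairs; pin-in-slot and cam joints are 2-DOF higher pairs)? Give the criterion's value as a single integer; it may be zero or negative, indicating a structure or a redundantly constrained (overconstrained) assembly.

L=1 J1=0 J2=0
add link → L=2 J1=0 J2=0
add link → L=3 J1=0 J2=0
R@1,2 dof=1 J1 → L=3 J1=1 J2=0
PS@1,0 dof=2 J2 → L=3 J1=1 J2=1
add link → L=4 J1=1 J2=1
R@1,3 dof=1 J1 → L=4 J1=2 J2=1
add link → L=5 J1=2 J2=1
P@0,4 dof=1 J1 → L=5 J1=3 J2=1
R@2,4 dof=1 J1 → L=5 J1=4 J2=1
M=3(L−1)−2J1−J2=3·4−2·4−1=3

M = 3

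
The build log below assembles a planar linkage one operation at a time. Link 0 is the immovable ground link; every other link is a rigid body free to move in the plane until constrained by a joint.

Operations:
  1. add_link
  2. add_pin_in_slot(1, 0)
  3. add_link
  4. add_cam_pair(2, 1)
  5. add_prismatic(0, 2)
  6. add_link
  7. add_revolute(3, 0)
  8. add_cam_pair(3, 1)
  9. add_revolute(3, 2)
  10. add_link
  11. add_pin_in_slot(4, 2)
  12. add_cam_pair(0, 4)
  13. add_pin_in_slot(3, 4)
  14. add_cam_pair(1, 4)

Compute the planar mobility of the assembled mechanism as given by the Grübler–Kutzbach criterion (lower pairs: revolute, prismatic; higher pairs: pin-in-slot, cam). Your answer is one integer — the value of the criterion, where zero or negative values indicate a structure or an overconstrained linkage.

M = -1

ground; <1,0,0>
#1 <2,0,0>
PS:1↔0 J2 <2,0,1>
#2 <3,0,1>
C:2↔1 J2 <3,0,2>
P:0↔2 J1 <3,1,2>
#3 <4,1,2>
R:3↔0 J1 <4,2,2>
C:3↔1 J2 <4,2,3>
R:3↔2 J1 <4,3,3>
#4 <5,3,3>
PS:4↔2 J2 <5,3,4>
C:0↔4 J2 <5,3,5>
PS:3↔4 J2 <5,3,6>
C:1↔4 J2 <5,3,7>
3×4 − 2×3 − 1×7 = -1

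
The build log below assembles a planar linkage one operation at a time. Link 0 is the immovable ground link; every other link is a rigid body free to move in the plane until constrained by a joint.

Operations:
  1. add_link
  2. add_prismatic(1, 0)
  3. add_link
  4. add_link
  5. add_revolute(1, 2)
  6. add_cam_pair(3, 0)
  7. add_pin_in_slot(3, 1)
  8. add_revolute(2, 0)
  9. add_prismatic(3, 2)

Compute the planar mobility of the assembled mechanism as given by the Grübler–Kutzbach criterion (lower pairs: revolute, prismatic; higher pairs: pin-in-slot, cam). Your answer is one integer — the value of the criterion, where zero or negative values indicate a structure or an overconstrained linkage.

M = -1

[1;0;0] (link 0 is ground)
L+ [2;0;0]
P(1,0)∈J1 [2;1;0]
L+ [3;1;0]
L+ [4;1;0]
R(1,2)∈J1 [4;2;0]
C(3,0)∈J2 [4;2;1]
PS(3,1)∈J2 [4;2;2]
R(2,0)∈J1 [4;3;2]
P(3,2)∈J1 [4;4;2]
mobility = 9 − 8 − 2 = -1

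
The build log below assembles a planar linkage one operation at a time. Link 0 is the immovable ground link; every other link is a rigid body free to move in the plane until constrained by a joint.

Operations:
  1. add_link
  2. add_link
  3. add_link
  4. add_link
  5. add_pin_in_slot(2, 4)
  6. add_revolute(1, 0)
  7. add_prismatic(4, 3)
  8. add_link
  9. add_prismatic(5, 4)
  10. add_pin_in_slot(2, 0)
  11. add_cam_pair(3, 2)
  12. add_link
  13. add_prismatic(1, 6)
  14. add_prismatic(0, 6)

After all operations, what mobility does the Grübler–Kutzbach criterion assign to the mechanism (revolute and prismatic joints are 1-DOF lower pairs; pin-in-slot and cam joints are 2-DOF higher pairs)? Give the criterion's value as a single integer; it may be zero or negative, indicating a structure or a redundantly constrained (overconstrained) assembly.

M = 5

ground; <1,0,0>
#1 <2,0,0>
#2 <3,0,0>
#3 <4,0,0>
#4 <5,0,0>
PS:2↔4 J2 <5,0,1>
R:1↔0 J1 <5,1,1>
P:4↔3 J1 <5,2,1>
#5 <6,2,1>
P:5↔4 J1 <6,3,1>
PS:2↔0 J2 <6,3,2>
C:3↔2 J2 <6,3,3>
#6 <7,3,3>
P:1↔6 J1 <7,4,3>
P:0↔6 J1 <7,5,3>
3×6 − 2×5 − 1×3 = 5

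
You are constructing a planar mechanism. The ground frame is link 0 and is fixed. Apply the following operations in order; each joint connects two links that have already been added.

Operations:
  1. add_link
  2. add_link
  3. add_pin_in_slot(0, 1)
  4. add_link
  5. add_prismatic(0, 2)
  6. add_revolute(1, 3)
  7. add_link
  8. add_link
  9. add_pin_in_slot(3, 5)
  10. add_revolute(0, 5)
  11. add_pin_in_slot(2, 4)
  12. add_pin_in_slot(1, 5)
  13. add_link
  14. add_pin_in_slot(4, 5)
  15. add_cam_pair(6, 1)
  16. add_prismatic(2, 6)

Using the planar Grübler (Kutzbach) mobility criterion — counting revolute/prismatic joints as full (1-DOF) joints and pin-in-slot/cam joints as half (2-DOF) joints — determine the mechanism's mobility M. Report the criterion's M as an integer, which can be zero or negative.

M = 4

(L,J1,J2)=(1,0,0); link0 fixed
link1: (2,0,0)
link2: (3,0,0)
PS 0-1 [J2]: (3,0,1)
link3: (4,0,1)
P 0-2 [J1]: (4,1,1)
R 1-3 [J1]: (4,2,1)
link4: (5,2,1)
link5: (6,2,1)
PS 3-5 [J2]: (6,2,2)
R 0-5 [J1]: (6,3,2)
PS 2-4 [J2]: (6,3,3)
PS 1-5 [J2]: (6,3,4)
link6: (7,3,4)
PS 4-5 [J2]: (7,3,5)
C 6-1 [J2]: (7,3,6)
P 2-6 [J1]: (7,4,6)
Grübler: 3·6 − 2·4 − 6 = 4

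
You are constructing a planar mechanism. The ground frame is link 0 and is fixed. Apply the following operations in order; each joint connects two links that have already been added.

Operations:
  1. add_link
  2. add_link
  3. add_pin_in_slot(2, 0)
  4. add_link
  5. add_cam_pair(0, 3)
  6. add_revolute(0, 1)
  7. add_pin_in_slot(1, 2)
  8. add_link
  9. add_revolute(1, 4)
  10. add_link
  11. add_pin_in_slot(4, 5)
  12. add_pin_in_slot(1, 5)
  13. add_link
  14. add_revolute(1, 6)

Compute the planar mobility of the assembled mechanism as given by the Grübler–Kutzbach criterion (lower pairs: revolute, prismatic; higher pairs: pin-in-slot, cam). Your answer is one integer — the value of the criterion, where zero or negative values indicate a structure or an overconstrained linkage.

link 0 = ground. State L|J1|J2 = 1|0|0
+link1  2|0|0
+link2  3|0|0
PS(2,0) f=2→J2  3|0|1
+link3  4|0|1
C(0,3) f=2→J2  4|0|2
R(0,1) f=1→J1  4|1|2
PS(1,2) f=2→J2  4|1|3
+link4  5|1|3
R(1,4) f=1→J1  5|2|3
+link5  6|2|3
PS(4,5) f=2→J2  6|2|4
PS(1,5) f=2→J2  6|2|5
+link6  7|2|5
R(1,6) f=1→J1  7|3|5
M = 3(7−1)−2·3−5 = 18−6−5 = 7

M = 7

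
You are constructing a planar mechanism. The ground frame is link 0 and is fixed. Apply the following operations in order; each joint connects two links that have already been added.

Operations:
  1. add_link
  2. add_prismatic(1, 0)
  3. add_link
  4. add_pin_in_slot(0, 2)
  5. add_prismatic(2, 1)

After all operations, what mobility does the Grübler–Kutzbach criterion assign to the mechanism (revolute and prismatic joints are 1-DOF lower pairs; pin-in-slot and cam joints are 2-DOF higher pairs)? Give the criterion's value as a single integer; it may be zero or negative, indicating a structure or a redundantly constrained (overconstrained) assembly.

M = 1

[1;0;0] (link 0 is ground)
L+ [2;0;0]
P(1,0)∈J1 [2;1;0]
L+ [3;1;0]
PS(0,2)∈J2 [3;1;1]
P(2,1)∈J1 [3;2;1]
mobility = 6 − 4 − 1 = 1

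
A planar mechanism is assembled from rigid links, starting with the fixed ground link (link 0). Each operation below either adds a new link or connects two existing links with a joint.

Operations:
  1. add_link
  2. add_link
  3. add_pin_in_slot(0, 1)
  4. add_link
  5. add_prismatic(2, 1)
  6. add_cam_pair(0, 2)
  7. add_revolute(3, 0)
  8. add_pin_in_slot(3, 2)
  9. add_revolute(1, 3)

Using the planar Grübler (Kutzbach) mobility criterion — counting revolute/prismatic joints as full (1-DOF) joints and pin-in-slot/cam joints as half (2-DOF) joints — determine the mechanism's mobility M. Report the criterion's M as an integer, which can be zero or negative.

M = 0

(L,J1,J2)=(1,0,0); link0 fixed
link1: (2,0,0)
link2: (3,0,0)
PS 0-1 [J2]: (3,0,1)
link3: (4,0,1)
P 2-1 [J1]: (4,1,1)
C 0-2 [J2]: (4,1,2)
R 3-0 [J1]: (4,2,2)
PS 3-2 [J2]: (4,2,3)
R 1-3 [J1]: (4,3,3)
Grübler: 3·3 − 2·3 − 3 = 0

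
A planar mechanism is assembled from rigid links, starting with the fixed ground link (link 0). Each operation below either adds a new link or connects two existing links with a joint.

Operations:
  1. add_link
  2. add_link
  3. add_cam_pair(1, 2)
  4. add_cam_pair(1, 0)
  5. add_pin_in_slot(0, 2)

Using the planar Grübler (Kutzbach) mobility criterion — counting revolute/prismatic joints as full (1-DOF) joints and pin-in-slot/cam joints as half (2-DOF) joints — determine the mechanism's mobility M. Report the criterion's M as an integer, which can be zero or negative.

M = 3

[1;0;0] (link 0 is ground)
L+ [2;0;0]
L+ [3;0;0]
C(1,2)∈J2 [3;0;1]
C(1,0)∈J2 [3;0;2]
PS(0,2)∈J2 [3;0;3]
mobility = 6 − 0 − 3 = 3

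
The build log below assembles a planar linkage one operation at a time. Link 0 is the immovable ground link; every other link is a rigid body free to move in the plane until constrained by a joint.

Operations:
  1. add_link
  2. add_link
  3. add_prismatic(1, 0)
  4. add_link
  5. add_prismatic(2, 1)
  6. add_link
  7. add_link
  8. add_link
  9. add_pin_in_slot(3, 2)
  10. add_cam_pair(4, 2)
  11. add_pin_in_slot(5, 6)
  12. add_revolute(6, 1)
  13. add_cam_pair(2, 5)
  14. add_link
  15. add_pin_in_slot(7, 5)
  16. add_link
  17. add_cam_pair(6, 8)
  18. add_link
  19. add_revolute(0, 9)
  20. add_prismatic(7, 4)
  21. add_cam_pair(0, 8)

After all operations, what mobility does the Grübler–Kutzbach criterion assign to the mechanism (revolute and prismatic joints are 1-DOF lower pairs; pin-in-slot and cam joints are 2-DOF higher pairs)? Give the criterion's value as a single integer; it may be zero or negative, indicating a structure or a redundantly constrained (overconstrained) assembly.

M = 10

(L,J1,J2)=(1,0,0); link0 fixed
link1: (2,0,0)
link2: (3,0,0)
P 1-0 [J1]: (3,1,0)
link3: (4,1,0)
P 2-1 [J1]: (4,2,0)
link4: (5,2,0)
link5: (6,2,0)
link6: (7,2,0)
PS 3-2 [J2]: (7,2,1)
C 4-2 [J2]: (7,2,2)
PS 5-6 [J2]: (7,2,3)
R 6-1 [J1]: (7,3,3)
C 2-5 [J2]: (7,3,4)
link7: (8,3,4)
PS 7-5 [J2]: (8,3,5)
link8: (9,3,5)
C 6-8 [J2]: (9,3,6)
link9: (10,3,6)
R 0-9 [J1]: (10,4,6)
P 7-4 [J1]: (10,5,6)
C 0-8 [J2]: (10,5,7)
Grübler: 3·9 − 2·5 − 7 = 10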